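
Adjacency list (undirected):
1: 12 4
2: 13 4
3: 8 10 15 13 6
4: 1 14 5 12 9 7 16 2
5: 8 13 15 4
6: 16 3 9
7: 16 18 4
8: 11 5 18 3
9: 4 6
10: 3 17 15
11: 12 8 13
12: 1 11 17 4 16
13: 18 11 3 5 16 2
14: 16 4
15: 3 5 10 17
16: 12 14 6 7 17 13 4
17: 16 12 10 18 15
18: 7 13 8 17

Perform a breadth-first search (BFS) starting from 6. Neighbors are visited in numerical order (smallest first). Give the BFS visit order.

Visit 6; enqueue 3, 9, 16 → queue [3, 9, 16]
Visit 3; enqueue 8, 10, 13, 15 → queue [9, 16, 8, 10, 13, 15]
Visit 9; enqueue 4 → queue [16, 8, 10, 13, 15, 4]
Visit 16; enqueue 7, 12, 14, 17 → queue [8, 10, 13, 15, 4, 7, 12, 14, 17]
Visit 8; enqueue 5, 11, 18 → queue [10, 13, 15, 4, 7, 12, 14, 17, 5, 11, 18]
Visit 10 → queue [13, 15, 4, 7, 12, 14, 17, 5, 11, 18]
Visit 13; enqueue 2 → queue [15, 4, 7, 12, 14, 17, 5, 11, 18, 2]
Visit 15 → queue [4, 7, 12, 14, 17, 5, 11, 18, 2]
Visit 4; enqueue 1 → queue [7, 12, 14, 17, 5, 11, 18, 2, 1]
Visit 7 → queue [12, 14, 17, 5, 11, 18, 2, 1]
Visit 12 → queue [14, 17, 5, 11, 18, 2, 1]
Visit 14 → queue [17, 5, 11, 18, 2, 1]
Visit 17 → queue [5, 11, 18, 2, 1]
Visit 5 → queue [11, 18, 2, 1]
Visit 11 → queue [18, 2, 1]
Visit 18 → queue [2, 1]
Visit 2 → queue [1]
Visit 1 → queue []

6 3 9 16 8 10 13 15 4 7 12 14 17 5 11 18 2 1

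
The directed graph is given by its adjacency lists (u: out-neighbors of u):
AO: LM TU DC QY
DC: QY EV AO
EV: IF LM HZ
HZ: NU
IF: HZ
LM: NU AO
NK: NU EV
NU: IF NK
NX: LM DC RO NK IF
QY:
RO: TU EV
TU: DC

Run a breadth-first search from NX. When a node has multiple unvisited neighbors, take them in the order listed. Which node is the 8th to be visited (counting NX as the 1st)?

Visit NX; enqueue LM, DC, RO, NK, IF → queue [LM, DC, RO, NK, IF]
Visit LM; enqueue NU, AO → queue [DC, RO, NK, IF, NU, AO]
Visit DC; enqueue QY, EV → queue [RO, NK, IF, NU, AO, QY, EV]
Visit RO; enqueue TU → queue [NK, IF, NU, AO, QY, EV, TU]
Visit NK → queue [IF, NU, AO, QY, EV, TU]
Visit IF; enqueue HZ → queue [NU, AO, QY, EV, TU, HZ]
Visit NU → queue [AO, QY, EV, TU, HZ]
Visit AO → queue [QY, EV, TU, HZ]
Visit QY → queue [EV, TU, HZ]
Visit EV → queue [TU, HZ]
Visit TU → queue [HZ]
Visit HZ → queue []

Visit order: NX, LM, DC, RO, NK, IF, NU, AO, QY, EV, TU, HZ

AO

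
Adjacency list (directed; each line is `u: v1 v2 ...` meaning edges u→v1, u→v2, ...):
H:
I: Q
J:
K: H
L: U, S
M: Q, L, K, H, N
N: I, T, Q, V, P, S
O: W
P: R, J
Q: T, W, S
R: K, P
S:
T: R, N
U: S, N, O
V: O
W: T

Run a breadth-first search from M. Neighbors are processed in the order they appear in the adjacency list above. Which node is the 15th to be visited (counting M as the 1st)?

Visit M; enqueue Q, L, K, H, N → queue [Q, L, K, H, N]
Visit Q; enqueue T, W, S → queue [L, K, H, N, T, W, S]
Visit L; enqueue U → queue [K, H, N, T, W, S, U]
Visit K → queue [H, N, T, W, S, U]
Visit H → queue [N, T, W, S, U]
Visit N; enqueue I, V, P → queue [T, W, S, U, I, V, P]
Visit T; enqueue R → queue [W, S, U, I, V, P, R]
Visit W → queue [S, U, I, V, P, R]
Visit S → queue [U, I, V, P, R]
Visit U; enqueue O → queue [I, V, P, R, O]
Visit I → queue [V, P, R, O]
Visit V → queue [P, R, O]
Visit P; enqueue J → queue [R, O, J]
Visit R → queue [O, J]
Visit O → queue [J]
Visit J → queue []

Visit order: M, Q, L, K, H, N, T, W, S, U, I, V, P, R, O, J

O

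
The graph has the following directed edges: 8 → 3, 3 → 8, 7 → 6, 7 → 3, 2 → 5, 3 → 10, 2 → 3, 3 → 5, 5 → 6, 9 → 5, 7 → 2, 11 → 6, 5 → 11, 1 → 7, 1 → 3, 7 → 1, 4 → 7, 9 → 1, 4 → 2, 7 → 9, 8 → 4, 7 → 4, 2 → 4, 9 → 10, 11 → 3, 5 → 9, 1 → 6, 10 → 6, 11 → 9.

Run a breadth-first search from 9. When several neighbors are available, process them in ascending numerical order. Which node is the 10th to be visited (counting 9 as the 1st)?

Visit 9; enqueue 1, 5, 10 → queue [1, 5, 10]
Visit 1; enqueue 3, 6, 7 → queue [5, 10, 3, 6, 7]
Visit 5; enqueue 11 → queue [10, 3, 6, 7, 11]
Visit 10 → queue [3, 6, 7, 11]
Visit 3; enqueue 8 → queue [6, 7, 11, 8]
Visit 6 → queue [7, 11, 8]
Visit 7; enqueue 2, 4 → queue [11, 8, 2, 4]
Visit 11 → queue [8, 2, 4]
Visit 8 → queue [2, 4]
Visit 2 → queue [4]
Visit 4 → queue []

Visit order: 9, 1, 5, 10, 3, 6, 7, 11, 8, 2, 4

2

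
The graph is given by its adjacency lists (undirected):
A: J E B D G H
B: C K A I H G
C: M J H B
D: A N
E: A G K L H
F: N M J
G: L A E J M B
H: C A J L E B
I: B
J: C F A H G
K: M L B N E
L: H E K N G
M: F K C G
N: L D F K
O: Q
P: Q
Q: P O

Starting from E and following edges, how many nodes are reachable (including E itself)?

BFS from E visits: E, A, G, H, K, L, B, D, J, M, C, N, I, F
Reachable nodes: 14 of 17 total.

14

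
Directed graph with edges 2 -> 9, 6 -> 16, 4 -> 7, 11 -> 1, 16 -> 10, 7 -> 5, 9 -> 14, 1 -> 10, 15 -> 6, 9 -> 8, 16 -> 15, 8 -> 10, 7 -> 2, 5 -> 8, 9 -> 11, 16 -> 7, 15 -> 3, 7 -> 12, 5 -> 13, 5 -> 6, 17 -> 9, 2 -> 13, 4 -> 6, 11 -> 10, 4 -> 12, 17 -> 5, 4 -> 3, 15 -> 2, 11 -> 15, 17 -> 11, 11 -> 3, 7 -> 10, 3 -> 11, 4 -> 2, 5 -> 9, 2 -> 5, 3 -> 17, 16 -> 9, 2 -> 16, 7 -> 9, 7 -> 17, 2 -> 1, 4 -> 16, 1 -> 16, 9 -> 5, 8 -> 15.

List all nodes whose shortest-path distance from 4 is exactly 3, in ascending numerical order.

8, 14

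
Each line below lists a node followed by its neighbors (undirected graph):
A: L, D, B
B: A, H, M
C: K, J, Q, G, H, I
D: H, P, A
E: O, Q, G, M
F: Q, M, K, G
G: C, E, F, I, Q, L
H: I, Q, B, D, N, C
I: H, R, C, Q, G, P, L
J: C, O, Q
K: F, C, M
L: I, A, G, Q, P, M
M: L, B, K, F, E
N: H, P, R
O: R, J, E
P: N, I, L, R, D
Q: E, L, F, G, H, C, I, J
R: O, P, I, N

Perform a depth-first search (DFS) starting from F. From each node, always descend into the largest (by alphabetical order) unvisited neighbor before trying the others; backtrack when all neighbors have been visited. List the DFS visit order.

Visit F
F → Q
Q → L
L → P
P → R
R → O
O → J
J → C
C → K
K → M
M → E
E → G
G → I
I → H
H → N
H → D
D → A
A → B

F, Q, L, P, R, O, J, C, K, M, E, G, I, H, N, D, A, B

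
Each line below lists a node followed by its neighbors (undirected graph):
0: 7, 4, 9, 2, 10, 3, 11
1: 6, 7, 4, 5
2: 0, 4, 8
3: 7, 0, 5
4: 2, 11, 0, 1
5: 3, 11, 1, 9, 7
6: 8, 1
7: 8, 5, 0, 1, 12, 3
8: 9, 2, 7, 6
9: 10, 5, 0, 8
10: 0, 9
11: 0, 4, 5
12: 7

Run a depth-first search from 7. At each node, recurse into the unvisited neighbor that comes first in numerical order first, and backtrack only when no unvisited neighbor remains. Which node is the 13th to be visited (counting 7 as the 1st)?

12

Visit 7
7 → 0
0 → 2
2 → 4
4 → 1
1 → 5
5 → 3
5 → 9
9 → 8
8 → 6
9 → 10
5 → 11
7 → 12

Visit order: 7, 0, 2, 4, 1, 5, 3, 9, 8, 6, 10, 11, 12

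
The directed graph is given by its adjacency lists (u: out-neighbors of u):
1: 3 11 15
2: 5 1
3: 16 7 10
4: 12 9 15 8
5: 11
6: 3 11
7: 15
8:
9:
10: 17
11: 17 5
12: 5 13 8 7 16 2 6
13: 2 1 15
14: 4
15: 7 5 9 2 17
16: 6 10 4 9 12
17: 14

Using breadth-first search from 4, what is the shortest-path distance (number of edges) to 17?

2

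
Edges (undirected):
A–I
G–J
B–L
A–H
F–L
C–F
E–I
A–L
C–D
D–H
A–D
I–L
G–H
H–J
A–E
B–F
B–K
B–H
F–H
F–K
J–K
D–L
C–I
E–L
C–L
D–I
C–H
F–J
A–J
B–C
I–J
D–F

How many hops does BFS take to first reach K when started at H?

Level 0: H
Level 1: A, B, C, D, F, G, J
Level 2: E, I, K, L
K first appears at level 2.

2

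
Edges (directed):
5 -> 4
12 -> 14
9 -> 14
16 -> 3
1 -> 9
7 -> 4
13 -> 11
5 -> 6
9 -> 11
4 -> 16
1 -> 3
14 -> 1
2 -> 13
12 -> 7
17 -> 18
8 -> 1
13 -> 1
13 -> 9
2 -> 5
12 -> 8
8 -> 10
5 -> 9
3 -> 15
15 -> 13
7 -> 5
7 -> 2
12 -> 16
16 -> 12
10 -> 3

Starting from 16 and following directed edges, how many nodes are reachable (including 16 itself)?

16

BFS from 16 visits: 16, 3, 12, 15, 7, 8, 14, 13, 2, 4, 5, 1, 10, 9, 11, 6
Reachable nodes: 16 of 18 total.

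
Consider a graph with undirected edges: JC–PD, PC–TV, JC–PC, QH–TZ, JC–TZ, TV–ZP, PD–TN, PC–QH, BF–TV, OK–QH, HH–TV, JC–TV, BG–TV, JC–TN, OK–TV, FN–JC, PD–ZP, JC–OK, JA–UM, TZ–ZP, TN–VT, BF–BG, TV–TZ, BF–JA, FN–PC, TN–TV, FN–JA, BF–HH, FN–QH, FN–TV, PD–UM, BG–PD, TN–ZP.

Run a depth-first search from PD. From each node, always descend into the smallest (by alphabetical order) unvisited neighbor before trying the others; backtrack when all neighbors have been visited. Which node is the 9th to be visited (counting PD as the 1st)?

Visit PD
PD → BG
BG → BF
BF → HH
HH → TV
TV → FN
FN → JA
JA → UM
FN → JC
JC → OK
OK → QH
QH → PC
QH → TZ
TZ → ZP
ZP → TN
TN → VT

Visit order: PD, BG, BF, HH, TV, FN, JA, UM, JC, OK, QH, PC, TZ, ZP, TN, VT

JC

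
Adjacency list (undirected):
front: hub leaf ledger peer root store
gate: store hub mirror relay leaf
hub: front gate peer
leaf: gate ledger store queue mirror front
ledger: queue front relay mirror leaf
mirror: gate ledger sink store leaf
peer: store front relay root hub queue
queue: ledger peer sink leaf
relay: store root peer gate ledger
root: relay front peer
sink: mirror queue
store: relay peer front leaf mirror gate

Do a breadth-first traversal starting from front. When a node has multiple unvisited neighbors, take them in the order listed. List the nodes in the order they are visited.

Visit front; enqueue hub, leaf, ledger, peer, root, store → queue [hub, leaf, ledger, peer, root, store]
Visit hub; enqueue gate → queue [leaf, ledger, peer, root, store, gate]
Visit leaf; enqueue queue, mirror → queue [ledger, peer, root, store, gate, queue, mirror]
Visit ledger; enqueue relay → queue [peer, root, store, gate, queue, mirror, relay]
Visit peer → queue [root, store, gate, queue, mirror, relay]
Visit root → queue [store, gate, queue, mirror, relay]
Visit store → queue [gate, queue, mirror, relay]
Visit gate → queue [queue, mirror, relay]
Visit queue; enqueue sink → queue [mirror, relay, sink]
Visit mirror → queue [relay, sink]
Visit relay → queue [sink]
Visit sink → queue []

front hub leaf ledger peer root store gate queue mirror relay sink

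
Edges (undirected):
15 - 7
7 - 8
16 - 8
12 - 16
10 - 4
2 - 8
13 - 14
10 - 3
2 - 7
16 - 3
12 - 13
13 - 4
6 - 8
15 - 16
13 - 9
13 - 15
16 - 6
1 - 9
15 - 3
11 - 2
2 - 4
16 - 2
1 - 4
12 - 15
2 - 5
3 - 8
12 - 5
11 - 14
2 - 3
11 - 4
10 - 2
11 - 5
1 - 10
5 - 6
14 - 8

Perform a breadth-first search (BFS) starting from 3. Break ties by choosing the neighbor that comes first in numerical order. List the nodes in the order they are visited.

Visit 3; enqueue 2, 8, 10, 15, 16 → queue [2, 8, 10, 15, 16]
Visit 2; enqueue 4, 5, 7, 11 → queue [8, 10, 15, 16, 4, 5, 7, 11]
Visit 8; enqueue 6, 14 → queue [10, 15, 16, 4, 5, 7, 11, 6, 14]
Visit 10; enqueue 1 → queue [15, 16, 4, 5, 7, 11, 6, 14, 1]
Visit 15; enqueue 12, 13 → queue [16, 4, 5, 7, 11, 6, 14, 1, 12, 13]
Visit 16 → queue [4, 5, 7, 11, 6, 14, 1, 12, 13]
Visit 4 → queue [5, 7, 11, 6, 14, 1, 12, 13]
Visit 5 → queue [7, 11, 6, 14, 1, 12, 13]
Visit 7 → queue [11, 6, 14, 1, 12, 13]
Visit 11 → queue [6, 14, 1, 12, 13]
Visit 6 → queue [14, 1, 12, 13]
Visit 14 → queue [1, 12, 13]
Visit 1; enqueue 9 → queue [12, 13, 9]
Visit 12 → queue [13, 9]
Visit 13 → queue [9]
Visit 9 → queue []

3 -> 2 -> 8 -> 10 -> 15 -> 16 -> 4 -> 5 -> 7 -> 11 -> 6 -> 14 -> 1 -> 12 -> 13 -> 9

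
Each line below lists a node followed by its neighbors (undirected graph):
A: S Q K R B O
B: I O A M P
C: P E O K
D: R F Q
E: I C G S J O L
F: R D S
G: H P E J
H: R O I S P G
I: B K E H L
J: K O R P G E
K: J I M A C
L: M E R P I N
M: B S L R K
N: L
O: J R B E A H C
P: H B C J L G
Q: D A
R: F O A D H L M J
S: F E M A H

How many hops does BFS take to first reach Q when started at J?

Level 0: J
Level 1: E, G, K, O, P, R
Level 2: A, B, C, D, F, H, I, L, M, S
Level 3: N, Q
Q first appears at level 3.

3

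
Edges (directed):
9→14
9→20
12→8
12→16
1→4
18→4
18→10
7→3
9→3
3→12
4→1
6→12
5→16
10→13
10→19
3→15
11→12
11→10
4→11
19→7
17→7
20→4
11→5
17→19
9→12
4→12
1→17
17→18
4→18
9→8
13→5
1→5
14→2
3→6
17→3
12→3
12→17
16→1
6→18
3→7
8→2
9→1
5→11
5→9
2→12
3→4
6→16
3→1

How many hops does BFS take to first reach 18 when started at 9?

Level 0: 9
Level 1: 1, 3, 8, 12, 14, 20
Level 2: 2, 4, 5, 6, 7, 15, 16, 17
Level 3: 11, 18, 19
Level 4: 10
Level 5: 13
18 first appears at level 3.

3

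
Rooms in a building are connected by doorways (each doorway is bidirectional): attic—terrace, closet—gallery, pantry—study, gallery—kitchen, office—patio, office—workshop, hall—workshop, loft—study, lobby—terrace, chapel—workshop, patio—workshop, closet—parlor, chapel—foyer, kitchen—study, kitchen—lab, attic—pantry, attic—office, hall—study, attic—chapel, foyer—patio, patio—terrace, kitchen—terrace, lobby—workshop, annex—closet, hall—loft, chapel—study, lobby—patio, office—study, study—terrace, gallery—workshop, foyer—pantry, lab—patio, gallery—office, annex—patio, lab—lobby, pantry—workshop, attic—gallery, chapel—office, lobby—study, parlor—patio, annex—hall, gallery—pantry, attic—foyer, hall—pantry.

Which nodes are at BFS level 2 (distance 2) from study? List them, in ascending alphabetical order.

Level 0: study
Level 1: chapel, hall, kitchen, lobby, loft, office, pantry, terrace
Level 2: annex, attic, foyer, gallery, lab, patio, workshop
Level 3: closet, parlor

annex, attic, foyer, gallery, lab, patio, workshop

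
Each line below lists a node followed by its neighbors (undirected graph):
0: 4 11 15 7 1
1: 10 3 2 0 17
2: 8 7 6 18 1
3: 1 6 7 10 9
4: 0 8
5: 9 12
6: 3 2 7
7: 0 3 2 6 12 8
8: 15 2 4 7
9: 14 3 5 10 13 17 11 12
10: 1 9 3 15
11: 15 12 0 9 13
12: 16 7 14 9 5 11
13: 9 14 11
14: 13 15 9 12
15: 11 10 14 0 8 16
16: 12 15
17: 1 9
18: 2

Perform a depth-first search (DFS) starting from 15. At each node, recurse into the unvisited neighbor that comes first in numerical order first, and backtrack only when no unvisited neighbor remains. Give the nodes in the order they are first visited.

15 -> 0 -> 1 -> 2 -> 6 -> 3 -> 7 -> 8 -> 4 -> 12 -> 5 -> 9 -> 10 -> 11 -> 13 -> 14 -> 17 -> 16 -> 18

Visit 15
15 → 0
0 → 1
1 → 2
2 → 6
6 → 3
3 → 7
7 → 8
8 → 4
7 → 12
12 → 5
5 → 9
9 → 10
9 → 11
11 → 13
13 → 14
9 → 17
12 → 16
2 → 18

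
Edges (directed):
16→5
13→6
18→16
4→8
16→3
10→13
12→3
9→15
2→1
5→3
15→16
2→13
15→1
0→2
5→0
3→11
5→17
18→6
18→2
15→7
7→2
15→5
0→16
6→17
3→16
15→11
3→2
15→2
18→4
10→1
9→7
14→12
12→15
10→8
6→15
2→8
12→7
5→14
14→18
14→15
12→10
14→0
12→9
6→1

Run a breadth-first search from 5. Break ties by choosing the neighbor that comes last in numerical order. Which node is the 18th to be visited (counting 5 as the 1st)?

13

Visit 5; enqueue 17, 14, 3, 0 → queue [17, 14, 3, 0]
Visit 17 → queue [14, 3, 0]
Visit 14; enqueue 18, 15, 12 → queue [3, 0, 18, 15, 12]
Visit 3; enqueue 16, 11, 2 → queue [0, 18, 15, 12, 16, 11, 2]
Visit 0 → queue [18, 15, 12, 16, 11, 2]
Visit 18; enqueue 6, 4 → queue [15, 12, 16, 11, 2, 6, 4]
Visit 15; enqueue 7, 1 → queue [12, 16, 11, 2, 6, 4, 7, 1]
Visit 12; enqueue 10, 9 → queue [16, 11, 2, 6, 4, 7, 1, 10, 9]
Visit 16 → queue [11, 2, 6, 4, 7, 1, 10, 9]
Visit 11 → queue [2, 6, 4, 7, 1, 10, 9]
Visit 2; enqueue 13, 8 → queue [6, 4, 7, 1, 10, 9, 13, 8]
Visit 6 → queue [4, 7, 1, 10, 9, 13, 8]
Visit 4 → queue [7, 1, 10, 9, 13, 8]
Visit 7 → queue [1, 10, 9, 13, 8]
Visit 1 → queue [10, 9, 13, 8]
Visit 10 → queue [9, 13, 8]
Visit 9 → queue [13, 8]
Visit 13 → queue [8]
Visit 8 → queue []

Visit order: 5, 17, 14, 3, 0, 18, 15, 12, 16, 11, 2, 6, 4, 7, 1, 10, 9, 13, 8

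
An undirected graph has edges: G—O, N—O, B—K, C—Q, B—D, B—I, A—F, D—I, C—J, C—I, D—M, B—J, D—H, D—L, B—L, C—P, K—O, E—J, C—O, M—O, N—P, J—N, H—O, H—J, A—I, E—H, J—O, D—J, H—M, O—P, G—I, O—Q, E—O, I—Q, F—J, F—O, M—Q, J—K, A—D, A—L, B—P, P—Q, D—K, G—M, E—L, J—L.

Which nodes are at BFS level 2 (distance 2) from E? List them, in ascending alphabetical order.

Level 0: E
Level 1: H, J, L, O
Level 2: A, B, C, D, F, G, K, M, N, P, Q
Level 3: I

A, B, C, D, F, G, K, M, N, P, Q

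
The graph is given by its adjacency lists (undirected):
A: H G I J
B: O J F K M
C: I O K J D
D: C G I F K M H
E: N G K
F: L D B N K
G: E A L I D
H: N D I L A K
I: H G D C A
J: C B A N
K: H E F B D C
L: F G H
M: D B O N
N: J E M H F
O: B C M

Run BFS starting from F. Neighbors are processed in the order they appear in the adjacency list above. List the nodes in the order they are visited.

Visit F; enqueue L, D, B, N, K → queue [L, D, B, N, K]
Visit L; enqueue G, H → queue [D, B, N, K, G, H]
Visit D; enqueue C, I, M → queue [B, N, K, G, H, C, I, M]
Visit B; enqueue O, J → queue [N, K, G, H, C, I, M, O, J]
Visit N; enqueue E → queue [K, G, H, C, I, M, O, J, E]
Visit K → queue [G, H, C, I, M, O, J, E]
Visit G; enqueue A → queue [H, C, I, M, O, J, E, A]
Visit H → queue [C, I, M, O, J, E, A]
Visit C → queue [I, M, O, J, E, A]
Visit I → queue [M, O, J, E, A]
Visit M → queue [O, J, E, A]
Visit O → queue [J, E, A]
Visit J → queue [E, A]
Visit E → queue [A]
Visit A → queue []

F L D B N K G H C I M O J E A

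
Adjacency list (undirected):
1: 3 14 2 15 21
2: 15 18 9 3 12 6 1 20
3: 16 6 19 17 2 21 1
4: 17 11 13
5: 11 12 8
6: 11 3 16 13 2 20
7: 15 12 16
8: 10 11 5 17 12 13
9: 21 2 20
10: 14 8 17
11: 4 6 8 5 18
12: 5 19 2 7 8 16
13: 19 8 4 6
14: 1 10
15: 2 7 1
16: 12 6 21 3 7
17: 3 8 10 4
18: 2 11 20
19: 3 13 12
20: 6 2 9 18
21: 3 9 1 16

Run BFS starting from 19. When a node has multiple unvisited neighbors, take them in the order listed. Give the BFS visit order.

19 3 13 12 16 6 17 2 21 1 8 4 5 7 11 20 10 15 18 9 14

Visit 19; enqueue 3, 13, 12 → queue [3, 13, 12]
Visit 3; enqueue 16, 6, 17, 2, 21, 1 → queue [13, 12, 16, 6, 17, 2, 21, 1]
Visit 13; enqueue 8, 4 → queue [12, 16, 6, 17, 2, 21, 1, 8, 4]
Visit 12; enqueue 5, 7 → queue [16, 6, 17, 2, 21, 1, 8, 4, 5, 7]
Visit 16 → queue [6, 17, 2, 21, 1, 8, 4, 5, 7]
Visit 6; enqueue 11, 20 → queue [17, 2, 21, 1, 8, 4, 5, 7, 11, 20]
Visit 17; enqueue 10 → queue [2, 21, 1, 8, 4, 5, 7, 11, 20, 10]
Visit 2; enqueue 15, 18, 9 → queue [21, 1, 8, 4, 5, 7, 11, 20, 10, 15, 18, 9]
Visit 21 → queue [1, 8, 4, 5, 7, 11, 20, 10, 15, 18, 9]
Visit 1; enqueue 14 → queue [8, 4, 5, 7, 11, 20, 10, 15, 18, 9, 14]
Visit 8 → queue [4, 5, 7, 11, 20, 10, 15, 18, 9, 14]
Visit 4 → queue [5, 7, 11, 20, 10, 15, 18, 9, 14]
Visit 5 → queue [7, 11, 20, 10, 15, 18, 9, 14]
Visit 7 → queue [11, 20, 10, 15, 18, 9, 14]
Visit 11 → queue [20, 10, 15, 18, 9, 14]
Visit 20 → queue [10, 15, 18, 9, 14]
Visit 10 → queue [15, 18, 9, 14]
Visit 15 → queue [18, 9, 14]
Visit 18 → queue [9, 14]
Visit 9 → queue [14]
Visit 14 → queue []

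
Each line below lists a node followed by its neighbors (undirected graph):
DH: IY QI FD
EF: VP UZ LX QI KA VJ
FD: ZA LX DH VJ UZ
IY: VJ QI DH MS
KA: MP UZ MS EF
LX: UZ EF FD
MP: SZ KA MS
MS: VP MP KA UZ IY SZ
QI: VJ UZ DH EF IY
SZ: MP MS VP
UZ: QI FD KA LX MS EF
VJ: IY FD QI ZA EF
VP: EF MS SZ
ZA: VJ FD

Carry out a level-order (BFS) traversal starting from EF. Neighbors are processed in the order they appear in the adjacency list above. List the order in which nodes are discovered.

Visit EF; enqueue VP, UZ, LX, QI, KA, VJ → queue [VP, UZ, LX, QI, KA, VJ]
Visit VP; enqueue MS, SZ → queue [UZ, LX, QI, KA, VJ, MS, SZ]
Visit UZ; enqueue FD → queue [LX, QI, KA, VJ, MS, SZ, FD]
Visit LX → queue [QI, KA, VJ, MS, SZ, FD]
Visit QI; enqueue DH, IY → queue [KA, VJ, MS, SZ, FD, DH, IY]
Visit KA; enqueue MP → queue [VJ, MS, SZ, FD, DH, IY, MP]
Visit VJ; enqueue ZA → queue [MS, SZ, FD, DH, IY, MP, ZA]
Visit MS → queue [SZ, FD, DH, IY, MP, ZA]
Visit SZ → queue [FD, DH, IY, MP, ZA]
Visit FD → queue [DH, IY, MP, ZA]
Visit DH → queue [IY, MP, ZA]
Visit IY → queue [MP, ZA]
Visit MP → queue [ZA]
Visit ZA → queue []

EF VP UZ LX QI KA VJ MS SZ FD DH IY MP ZA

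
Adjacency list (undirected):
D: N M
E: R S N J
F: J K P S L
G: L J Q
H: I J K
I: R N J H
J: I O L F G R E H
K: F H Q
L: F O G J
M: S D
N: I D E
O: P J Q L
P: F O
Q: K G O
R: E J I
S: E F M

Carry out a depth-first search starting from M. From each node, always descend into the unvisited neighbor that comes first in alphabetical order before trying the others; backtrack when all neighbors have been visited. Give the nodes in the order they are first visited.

M → D → N → E → J → F → K → H → I → R → Q → G → L → O → P → S

Visit M
M → D
D → N
N → E
E → J
J → F
F → K
K → H
H → I
I → R
K → Q
Q → G
G → L
L → O
O → P
F → S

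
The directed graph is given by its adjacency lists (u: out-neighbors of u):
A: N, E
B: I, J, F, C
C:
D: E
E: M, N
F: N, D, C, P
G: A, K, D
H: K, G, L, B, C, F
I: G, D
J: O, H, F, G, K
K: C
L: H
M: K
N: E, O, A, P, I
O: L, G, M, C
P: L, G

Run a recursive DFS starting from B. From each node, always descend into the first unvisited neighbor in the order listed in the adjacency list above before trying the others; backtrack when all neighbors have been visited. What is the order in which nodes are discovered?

B, I, G, A, N, E, M, K, C, O, L, H, F, D, P, J

Visit B
B → I
I → G
G → A
A → N
N → E
E → M
M → K
K → C
N → O
O → L
L → H
H → F
F → D
F → P
B → J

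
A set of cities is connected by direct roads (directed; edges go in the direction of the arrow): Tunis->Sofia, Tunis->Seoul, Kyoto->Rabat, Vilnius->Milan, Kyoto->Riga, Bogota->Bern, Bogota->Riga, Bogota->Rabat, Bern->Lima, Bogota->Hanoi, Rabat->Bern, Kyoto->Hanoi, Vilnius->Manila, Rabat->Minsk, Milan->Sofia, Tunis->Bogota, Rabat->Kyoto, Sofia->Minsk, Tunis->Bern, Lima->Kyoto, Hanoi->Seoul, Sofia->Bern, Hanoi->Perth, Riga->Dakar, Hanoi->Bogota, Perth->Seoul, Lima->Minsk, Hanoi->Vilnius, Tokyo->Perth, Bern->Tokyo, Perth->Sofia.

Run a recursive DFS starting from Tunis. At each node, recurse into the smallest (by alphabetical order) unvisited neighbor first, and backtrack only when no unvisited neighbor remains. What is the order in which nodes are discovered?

Visit Tunis
Tunis → Bern
Bern → Lima
Lima → Kyoto
Kyoto → Hanoi
Hanoi → Bogota
Bogota → Rabat
Rabat → Minsk
Bogota → Riga
Riga → Dakar
Hanoi → Perth
Perth → Seoul
Perth → Sofia
Hanoi → Vilnius
Vilnius → Manila
Vilnius → Milan
Bern → Tokyo

Tunis → Bern → Lima → Kyoto → Hanoi → Bogota → Rabat → Minsk → Riga → Dakar → Perth → Seoul → Sofia → Vilnius → Manila → Milan → Tokyo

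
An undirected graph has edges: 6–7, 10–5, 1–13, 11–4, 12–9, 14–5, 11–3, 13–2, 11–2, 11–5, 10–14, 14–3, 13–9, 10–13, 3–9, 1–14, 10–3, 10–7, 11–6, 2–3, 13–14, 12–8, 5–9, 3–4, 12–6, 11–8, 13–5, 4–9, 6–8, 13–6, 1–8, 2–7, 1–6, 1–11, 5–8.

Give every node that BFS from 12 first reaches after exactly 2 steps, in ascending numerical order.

Level 0: 12
Level 1: 6, 8, 9
Level 2: 1, 3, 4, 5, 7, 11, 13
Level 3: 2, 10, 14

1, 3, 4, 5, 7, 11, 13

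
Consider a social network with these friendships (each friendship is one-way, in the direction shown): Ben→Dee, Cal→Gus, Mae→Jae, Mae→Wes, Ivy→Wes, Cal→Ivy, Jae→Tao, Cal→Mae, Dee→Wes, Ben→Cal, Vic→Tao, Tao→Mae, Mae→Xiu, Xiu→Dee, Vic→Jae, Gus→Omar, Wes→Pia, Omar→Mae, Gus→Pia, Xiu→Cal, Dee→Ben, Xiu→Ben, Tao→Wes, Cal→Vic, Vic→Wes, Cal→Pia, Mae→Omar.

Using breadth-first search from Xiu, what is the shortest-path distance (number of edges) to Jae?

Level 0: Xiu
Level 1: Ben, Cal, Dee
Level 2: Gus, Ivy, Mae, Pia, Vic, Wes
Level 3: Jae, Omar, Tao
Jae first appears at level 3.

3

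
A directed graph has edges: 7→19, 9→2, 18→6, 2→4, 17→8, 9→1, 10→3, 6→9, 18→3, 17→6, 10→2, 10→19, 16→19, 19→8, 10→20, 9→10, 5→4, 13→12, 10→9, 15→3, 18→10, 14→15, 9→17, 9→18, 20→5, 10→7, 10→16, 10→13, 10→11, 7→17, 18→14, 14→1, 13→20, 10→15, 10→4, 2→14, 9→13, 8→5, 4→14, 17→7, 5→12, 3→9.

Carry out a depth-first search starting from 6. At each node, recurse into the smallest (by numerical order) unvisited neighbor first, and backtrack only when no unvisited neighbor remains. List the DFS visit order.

6 → 9 → 1 → 2 → 4 → 14 → 15 → 3 → 10 → 7 → 17 → 8 → 5 → 12 → 19 → 11 → 13 → 20 → 16 → 18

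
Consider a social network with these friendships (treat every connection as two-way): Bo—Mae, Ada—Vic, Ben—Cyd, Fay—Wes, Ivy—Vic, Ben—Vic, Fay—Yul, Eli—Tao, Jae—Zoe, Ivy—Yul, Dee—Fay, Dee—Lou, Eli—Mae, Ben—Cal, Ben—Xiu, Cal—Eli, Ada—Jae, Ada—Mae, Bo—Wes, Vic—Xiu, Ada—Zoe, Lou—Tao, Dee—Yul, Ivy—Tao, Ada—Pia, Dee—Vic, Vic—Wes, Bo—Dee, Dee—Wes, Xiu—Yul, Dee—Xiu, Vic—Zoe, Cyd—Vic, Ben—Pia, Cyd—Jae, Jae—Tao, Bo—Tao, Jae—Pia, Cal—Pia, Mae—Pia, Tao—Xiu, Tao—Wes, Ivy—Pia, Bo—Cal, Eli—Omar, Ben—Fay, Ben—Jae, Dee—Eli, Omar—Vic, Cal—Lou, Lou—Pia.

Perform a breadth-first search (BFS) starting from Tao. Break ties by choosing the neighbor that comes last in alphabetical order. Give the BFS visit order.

Visit Tao; enqueue Xiu, Wes, Lou, Jae, Ivy, Eli, Bo → queue [Xiu, Wes, Lou, Jae, Ivy, Eli, Bo]
Visit Xiu; enqueue Yul, Vic, Dee, Ben → queue [Wes, Lou, Jae, Ivy, Eli, Bo, Yul, Vic, Dee, Ben]
Visit Wes; enqueue Fay → queue [Lou, Jae, Ivy, Eli, Bo, Yul, Vic, Dee, Ben, Fay]
Visit Lou; enqueue Pia, Cal → queue [Jae, Ivy, Eli, Bo, Yul, Vic, Dee, Ben, Fay, Pia, Cal]
Visit Jae; enqueue Zoe, Cyd, Ada → queue [Ivy, Eli, Bo, Yul, Vic, Dee, Ben, Fay, Pia, Cal, Zoe, Cyd, Ada]
Visit Ivy → queue [Eli, Bo, Yul, Vic, Dee, Ben, Fay, Pia, Cal, Zoe, Cyd, Ada]
Visit Eli; enqueue Omar, Mae → queue [Bo, Yul, Vic, Dee, Ben, Fay, Pia, Cal, Zoe, Cyd, Ada, Omar, Mae]
Visit Bo → queue [Yul, Vic, Dee, Ben, Fay, Pia, Cal, Zoe, Cyd, Ada, Omar, Mae]
Visit Yul → queue [Vic, Dee, Ben, Fay, Pia, Cal, Zoe, Cyd, Ada, Omar, Mae]
Visit Vic → queue [Dee, Ben, Fay, Pia, Cal, Zoe, Cyd, Ada, Omar, Mae]
Visit Dee → queue [Ben, Fay, Pia, Cal, Zoe, Cyd, Ada, Omar, Mae]
Visit Ben → queue [Fay, Pia, Cal, Zoe, Cyd, Ada, Omar, Mae]
Visit Fay → queue [Pia, Cal, Zoe, Cyd, Ada, Omar, Mae]
Visit Pia → queue [Cal, Zoe, Cyd, Ada, Omar, Mae]
Visit Cal → queue [Zoe, Cyd, Ada, Omar, Mae]
Visit Zoe → queue [Cyd, Ada, Omar, Mae]
Visit Cyd → queue [Ada, Omar, Mae]
Visit Ada → queue [Omar, Mae]
Visit Omar → queue [Mae]
Visit Mae → queue []

Tao -> Xiu -> Wes -> Lou -> Jae -> Ivy -> Eli -> Bo -> Yul -> Vic -> Dee -> Ben -> Fay -> Pia -> Cal -> Zoe -> Cyd -> Ada -> Omar -> Mae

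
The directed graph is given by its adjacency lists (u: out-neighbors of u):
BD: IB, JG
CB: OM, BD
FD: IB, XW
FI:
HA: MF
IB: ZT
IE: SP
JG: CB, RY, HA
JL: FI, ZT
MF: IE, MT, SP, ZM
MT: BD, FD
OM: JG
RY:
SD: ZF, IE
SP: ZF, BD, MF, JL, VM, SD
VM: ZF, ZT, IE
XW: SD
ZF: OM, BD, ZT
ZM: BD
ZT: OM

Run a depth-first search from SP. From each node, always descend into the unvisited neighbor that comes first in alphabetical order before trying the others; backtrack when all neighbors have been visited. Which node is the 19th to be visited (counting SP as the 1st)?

FI

Visit SP
SP → BD
BD → IB
IB → ZT
ZT → OM
OM → JG
JG → CB
JG → HA
HA → MF
MF → IE
MF → MT
MT → FD
FD → XW
XW → SD
SD → ZF
MF → ZM
JG → RY
SP → JL
JL → FI
SP → VM

Visit order: SP, BD, IB, ZT, OM, JG, CB, HA, MF, IE, MT, FD, XW, SD, ZF, ZM, RY, JL, FI, VM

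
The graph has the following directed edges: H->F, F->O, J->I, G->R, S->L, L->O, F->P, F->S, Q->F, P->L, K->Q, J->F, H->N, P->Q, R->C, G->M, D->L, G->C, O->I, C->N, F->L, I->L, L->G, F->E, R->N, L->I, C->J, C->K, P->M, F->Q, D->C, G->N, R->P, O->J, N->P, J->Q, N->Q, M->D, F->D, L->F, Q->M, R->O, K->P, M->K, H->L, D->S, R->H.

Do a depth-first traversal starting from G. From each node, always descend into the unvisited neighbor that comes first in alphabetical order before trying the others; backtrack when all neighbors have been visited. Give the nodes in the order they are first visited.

Visit G
G → C
C → J
J → F
F → D
D → L
L → I
L → O
D → S
F → E
F → P
P → M
M → K
K → Q
C → N
G → R
R → H

G, C, J, F, D, L, I, O, S, E, P, M, K, Q, N, R, H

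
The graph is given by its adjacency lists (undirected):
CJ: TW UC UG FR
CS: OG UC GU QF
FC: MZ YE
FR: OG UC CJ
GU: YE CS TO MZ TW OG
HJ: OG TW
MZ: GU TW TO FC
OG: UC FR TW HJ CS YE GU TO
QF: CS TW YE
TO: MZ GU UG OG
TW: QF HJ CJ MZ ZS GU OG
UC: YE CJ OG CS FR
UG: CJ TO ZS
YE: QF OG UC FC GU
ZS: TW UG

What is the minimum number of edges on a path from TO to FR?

Level 0: TO
Level 1: GU, MZ, OG, UG
Level 2: CJ, CS, FC, FR, HJ, TW, UC, YE, ZS
Level 3: QF
FR first appears at level 2.

2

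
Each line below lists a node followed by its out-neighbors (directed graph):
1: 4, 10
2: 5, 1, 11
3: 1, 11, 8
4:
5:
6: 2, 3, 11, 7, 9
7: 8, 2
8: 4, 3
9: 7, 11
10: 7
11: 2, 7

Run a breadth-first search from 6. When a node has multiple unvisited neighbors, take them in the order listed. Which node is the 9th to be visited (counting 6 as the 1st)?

Visit 6; enqueue 2, 3, 11, 7, 9 → queue [2, 3, 11, 7, 9]
Visit 2; enqueue 5, 1 → queue [3, 11, 7, 9, 5, 1]
Visit 3; enqueue 8 → queue [11, 7, 9, 5, 1, 8]
Visit 11 → queue [7, 9, 5, 1, 8]
Visit 7 → queue [9, 5, 1, 8]
Visit 9 → queue [5, 1, 8]
Visit 5 → queue [1, 8]
Visit 1; enqueue 4, 10 → queue [8, 4, 10]
Visit 8 → queue [4, 10]
Visit 4 → queue [10]
Visit 10 → queue []

Visit order: 6, 2, 3, 11, 7, 9, 5, 1, 8, 4, 10

8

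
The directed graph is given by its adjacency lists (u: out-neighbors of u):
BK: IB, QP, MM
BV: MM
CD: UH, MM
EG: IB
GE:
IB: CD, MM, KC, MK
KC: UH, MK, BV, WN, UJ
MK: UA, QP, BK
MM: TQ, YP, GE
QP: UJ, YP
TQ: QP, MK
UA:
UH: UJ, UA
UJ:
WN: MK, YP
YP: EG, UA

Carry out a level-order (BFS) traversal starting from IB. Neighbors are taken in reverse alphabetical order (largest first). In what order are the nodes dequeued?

IB, MM, MK, KC, CD, YP, TQ, GE, UA, QP, BK, WN, UJ, UH, BV, EG

Visit IB; enqueue MM, MK, KC, CD → queue [MM, MK, KC, CD]
Visit MM; enqueue YP, TQ, GE → queue [MK, KC, CD, YP, TQ, GE]
Visit MK; enqueue UA, QP, BK → queue [KC, CD, YP, TQ, GE, UA, QP, BK]
Visit KC; enqueue WN, UJ, UH, BV → queue [CD, YP, TQ, GE, UA, QP, BK, WN, UJ, UH, BV]
Visit CD → queue [YP, TQ, GE, UA, QP, BK, WN, UJ, UH, BV]
Visit YP; enqueue EG → queue [TQ, GE, UA, QP, BK, WN, UJ, UH, BV, EG]
Visit TQ → queue [GE, UA, QP, BK, WN, UJ, UH, BV, EG]
Visit GE → queue [UA, QP, BK, WN, UJ, UH, BV, EG]
Visit UA → queue [QP, BK, WN, UJ, UH, BV, EG]
Visit QP → queue [BK, WN, UJ, UH, BV, EG]
Visit BK → queue [WN, UJ, UH, BV, EG]
Visit WN → queue [UJ, UH, BV, EG]
Visit UJ → queue [UH, BV, EG]
Visit UH → queue [BV, EG]
Visit BV → queue [EG]
Visit EG → queue []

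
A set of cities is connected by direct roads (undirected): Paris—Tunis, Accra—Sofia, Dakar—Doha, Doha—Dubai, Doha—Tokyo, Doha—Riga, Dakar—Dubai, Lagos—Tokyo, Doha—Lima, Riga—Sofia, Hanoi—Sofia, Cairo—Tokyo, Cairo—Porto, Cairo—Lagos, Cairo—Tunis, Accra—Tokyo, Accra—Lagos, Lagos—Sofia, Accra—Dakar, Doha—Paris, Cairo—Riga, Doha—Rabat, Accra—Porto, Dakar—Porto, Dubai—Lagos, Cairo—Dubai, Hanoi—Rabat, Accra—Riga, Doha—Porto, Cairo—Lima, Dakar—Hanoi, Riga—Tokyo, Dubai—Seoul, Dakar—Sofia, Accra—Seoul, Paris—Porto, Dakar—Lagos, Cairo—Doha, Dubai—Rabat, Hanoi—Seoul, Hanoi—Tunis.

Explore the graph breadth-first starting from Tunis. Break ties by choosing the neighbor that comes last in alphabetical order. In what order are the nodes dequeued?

Visit Tunis; enqueue Paris, Hanoi, Cairo → queue [Paris, Hanoi, Cairo]
Visit Paris; enqueue Porto, Doha → queue [Hanoi, Cairo, Porto, Doha]
Visit Hanoi; enqueue Sofia, Seoul, Rabat, Dakar → queue [Cairo, Porto, Doha, Sofia, Seoul, Rabat, Dakar]
Visit Cairo; enqueue Tokyo, Riga, Lima, Lagos, Dubai → queue [Porto, Doha, Sofia, Seoul, Rabat, Dakar, Tokyo, Riga, Lima, Lagos, Dubai]
Visit Porto; enqueue Accra → queue [Doha, Sofia, Seoul, Rabat, Dakar, Tokyo, Riga, Lima, Lagos, Dubai, Accra]
Visit Doha → queue [Sofia, Seoul, Rabat, Dakar, Tokyo, Riga, Lima, Lagos, Dubai, Accra]
Visit Sofia → queue [Seoul, Rabat, Dakar, Tokyo, Riga, Lima, Lagos, Dubai, Accra]
Visit Seoul → queue [Rabat, Dakar, Tokyo, Riga, Lima, Lagos, Dubai, Accra]
Visit Rabat → queue [Dakar, Tokyo, Riga, Lima, Lagos, Dubai, Accra]
Visit Dakar → queue [Tokyo, Riga, Lima, Lagos, Dubai, Accra]
Visit Tokyo → queue [Riga, Lima, Lagos, Dubai, Accra]
Visit Riga → queue [Lima, Lagos, Dubai, Accra]
Visit Lima → queue [Lagos, Dubai, Accra]
Visit Lagos → queue [Dubai, Accra]
Visit Dubai → queue [Accra]
Visit Accra → queue []

Tunis, Paris, Hanoi, Cairo, Porto, Doha, Sofia, Seoul, Rabat, Dakar, Tokyo, Riga, Lima, Lagos, Dubai, Accra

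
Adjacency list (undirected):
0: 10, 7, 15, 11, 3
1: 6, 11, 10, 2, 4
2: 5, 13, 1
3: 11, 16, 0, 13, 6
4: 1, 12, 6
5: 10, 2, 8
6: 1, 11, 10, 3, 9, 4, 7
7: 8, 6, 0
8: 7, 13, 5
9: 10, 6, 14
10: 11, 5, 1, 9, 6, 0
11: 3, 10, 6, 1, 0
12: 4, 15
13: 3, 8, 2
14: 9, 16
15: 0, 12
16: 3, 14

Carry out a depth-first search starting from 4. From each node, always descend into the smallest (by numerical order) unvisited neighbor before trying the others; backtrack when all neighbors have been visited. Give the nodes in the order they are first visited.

4, 1, 2, 5, 8, 7, 0, 3, 6, 9, 10, 11, 14, 16, 13, 15, 12

Visit 4
4 → 1
1 → 2
2 → 5
5 → 8
8 → 7
7 → 0
0 → 3
3 → 6
6 → 9
9 → 10
10 → 11
9 → 14
14 → 16
3 → 13
0 → 15
15 → 12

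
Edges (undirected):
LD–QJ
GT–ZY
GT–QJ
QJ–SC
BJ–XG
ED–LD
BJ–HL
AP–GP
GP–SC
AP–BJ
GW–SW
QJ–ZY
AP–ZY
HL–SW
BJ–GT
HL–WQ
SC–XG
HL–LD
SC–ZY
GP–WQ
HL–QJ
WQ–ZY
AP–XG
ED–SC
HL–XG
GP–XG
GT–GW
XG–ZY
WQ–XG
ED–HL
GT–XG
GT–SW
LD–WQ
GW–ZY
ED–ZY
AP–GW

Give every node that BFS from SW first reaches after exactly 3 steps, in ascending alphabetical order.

Level 0: SW
Level 1: GT, GW, HL
Level 2: AP, BJ, ED, LD, QJ, WQ, XG, ZY
Level 3: GP, SC

GP, SC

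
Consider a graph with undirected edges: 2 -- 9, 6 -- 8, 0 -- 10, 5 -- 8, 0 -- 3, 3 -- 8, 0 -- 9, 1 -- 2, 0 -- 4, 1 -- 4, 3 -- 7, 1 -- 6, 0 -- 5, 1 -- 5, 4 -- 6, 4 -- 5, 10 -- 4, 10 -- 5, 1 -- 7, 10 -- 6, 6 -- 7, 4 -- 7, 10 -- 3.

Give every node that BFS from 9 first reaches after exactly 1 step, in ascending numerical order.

Level 0: 9
Level 1: 0, 2
Level 2: 1, 3, 4, 5, 10
Level 3: 6, 7, 8

0, 2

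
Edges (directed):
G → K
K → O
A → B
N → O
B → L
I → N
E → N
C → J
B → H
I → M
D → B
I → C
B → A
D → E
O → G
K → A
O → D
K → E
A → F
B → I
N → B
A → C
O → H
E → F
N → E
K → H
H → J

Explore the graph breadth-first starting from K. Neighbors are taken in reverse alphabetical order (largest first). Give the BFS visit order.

Visit K; enqueue O, H, E, A → queue [O, H, E, A]
Visit O; enqueue G, D → queue [H, E, A, G, D]
Visit H; enqueue J → queue [E, A, G, D, J]
Visit E; enqueue N, F → queue [A, G, D, J, N, F]
Visit A; enqueue C, B → queue [G, D, J, N, F, C, B]
Visit G → queue [D, J, N, F, C, B]
Visit D → queue [J, N, F, C, B]
Visit J → queue [N, F, C, B]
Visit N → queue [F, C, B]
Visit F → queue [C, B]
Visit C → queue [B]
Visit B; enqueue L, I → queue [L, I]
Visit L → queue [I]
Visit I; enqueue M → queue [M]
Visit M → queue []

K, O, H, E, A, G, D, J, N, F, C, B, L, I, M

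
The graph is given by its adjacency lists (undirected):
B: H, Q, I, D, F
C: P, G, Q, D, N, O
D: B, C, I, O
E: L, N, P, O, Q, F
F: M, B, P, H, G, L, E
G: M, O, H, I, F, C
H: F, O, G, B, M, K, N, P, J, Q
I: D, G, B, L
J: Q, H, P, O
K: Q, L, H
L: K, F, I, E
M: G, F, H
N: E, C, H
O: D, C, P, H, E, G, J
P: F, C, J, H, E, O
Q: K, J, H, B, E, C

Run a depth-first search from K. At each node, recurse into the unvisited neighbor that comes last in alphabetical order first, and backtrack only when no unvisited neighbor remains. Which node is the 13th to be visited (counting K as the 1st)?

F

Visit K
K → Q
Q → J
J → P
P → O
O → H
H → N
N → E
E → L
L → I
I → G
G → M
M → F
F → B
B → D
D → C

Visit order: K, Q, J, P, O, H, N, E, L, I, G, M, F, B, D, C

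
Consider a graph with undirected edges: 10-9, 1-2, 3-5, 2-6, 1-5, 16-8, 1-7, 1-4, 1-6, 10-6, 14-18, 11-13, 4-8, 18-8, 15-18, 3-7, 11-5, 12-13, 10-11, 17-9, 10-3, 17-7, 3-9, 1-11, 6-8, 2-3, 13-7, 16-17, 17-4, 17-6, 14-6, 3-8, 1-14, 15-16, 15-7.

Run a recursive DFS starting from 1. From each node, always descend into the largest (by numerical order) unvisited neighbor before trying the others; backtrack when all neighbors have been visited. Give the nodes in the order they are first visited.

Visit 1
1 → 14
14 → 18
18 → 15
15 → 16
16 → 17
17 → 9
9 → 10
10 → 11
11 → 13
13 → 12
13 → 7
7 → 3
3 → 8
8 → 6
6 → 2
8 → 4
3 → 5

1, 14, 18, 15, 16, 17, 9, 10, 11, 13, 12, 7, 3, 8, 6, 2, 4, 5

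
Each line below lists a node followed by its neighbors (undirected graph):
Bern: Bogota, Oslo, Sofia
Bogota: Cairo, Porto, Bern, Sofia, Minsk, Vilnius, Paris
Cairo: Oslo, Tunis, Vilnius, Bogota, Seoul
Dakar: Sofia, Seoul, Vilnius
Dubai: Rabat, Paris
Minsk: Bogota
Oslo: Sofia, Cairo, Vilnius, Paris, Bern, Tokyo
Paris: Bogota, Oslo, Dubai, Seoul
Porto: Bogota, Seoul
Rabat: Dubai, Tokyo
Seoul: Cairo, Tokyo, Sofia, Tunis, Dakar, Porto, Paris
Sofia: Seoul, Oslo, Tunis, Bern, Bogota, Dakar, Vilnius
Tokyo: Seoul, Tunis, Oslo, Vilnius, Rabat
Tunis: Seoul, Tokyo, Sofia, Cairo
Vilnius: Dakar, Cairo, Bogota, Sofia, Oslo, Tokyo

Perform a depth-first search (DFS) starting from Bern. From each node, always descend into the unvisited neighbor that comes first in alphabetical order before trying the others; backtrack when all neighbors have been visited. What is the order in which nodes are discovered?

Bern Bogota Cairo Oslo Paris Dubai Rabat Tokyo Seoul Dakar Sofia Tunis Vilnius Porto Minsk

Visit Bern
Bern → Bogota
Bogota → Cairo
Cairo → Oslo
Oslo → Paris
Paris → Dubai
Dubai → Rabat
Rabat → Tokyo
Tokyo → Seoul
Seoul → Dakar
Dakar → Sofia
Sofia → Tunis
Sofia → Vilnius
Seoul → Porto
Bogota → Minsk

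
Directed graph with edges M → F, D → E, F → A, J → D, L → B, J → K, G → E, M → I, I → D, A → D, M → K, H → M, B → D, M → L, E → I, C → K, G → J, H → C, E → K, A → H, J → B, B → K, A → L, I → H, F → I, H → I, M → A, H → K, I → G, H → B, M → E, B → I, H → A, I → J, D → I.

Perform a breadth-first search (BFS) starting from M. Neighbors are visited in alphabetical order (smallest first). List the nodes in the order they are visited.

M, A, E, F, I, K, L, D, H, G, J, B, C

Visit M; enqueue A, E, F, I, K, L → queue [A, E, F, I, K, L]
Visit A; enqueue D, H → queue [E, F, I, K, L, D, H]
Visit E → queue [F, I, K, L, D, H]
Visit F → queue [I, K, L, D, H]
Visit I; enqueue G, J → queue [K, L, D, H, G, J]
Visit K → queue [L, D, H, G, J]
Visit L; enqueue B → queue [D, H, G, J, B]
Visit D → queue [H, G, J, B]
Visit H; enqueue C → queue [G, J, B, C]
Visit G → queue [J, B, C]
Visit J → queue [B, C]
Visit B → queue [C]
Visit C → queue []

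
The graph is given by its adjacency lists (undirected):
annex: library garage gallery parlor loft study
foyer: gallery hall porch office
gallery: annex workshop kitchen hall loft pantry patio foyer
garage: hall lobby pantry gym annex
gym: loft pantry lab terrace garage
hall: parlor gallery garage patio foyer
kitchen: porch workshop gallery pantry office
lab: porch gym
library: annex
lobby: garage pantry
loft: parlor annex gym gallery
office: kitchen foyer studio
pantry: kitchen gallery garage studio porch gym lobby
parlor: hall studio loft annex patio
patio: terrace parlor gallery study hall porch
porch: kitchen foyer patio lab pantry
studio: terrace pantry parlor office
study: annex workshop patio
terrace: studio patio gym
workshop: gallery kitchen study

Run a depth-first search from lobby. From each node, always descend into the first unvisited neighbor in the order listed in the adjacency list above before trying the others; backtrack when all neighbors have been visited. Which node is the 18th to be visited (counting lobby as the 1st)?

Visit lobby
lobby → garage
garage → hall
hall → parlor
parlor → studio
studio → terrace
terrace → patio
patio → gallery
gallery → annex
annex → library
annex → loft
loft → gym
gym → pantry
pantry → kitchen
kitchen → porch
porch → foyer
foyer → office
porch → lab
kitchen → workshop
workshop → study

Visit order: lobby, garage, hall, parlor, studio, terrace, patio, gallery, annex, library, loft, gym, pantry, kitchen, porch, foyer, office, lab, workshop, study

lab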